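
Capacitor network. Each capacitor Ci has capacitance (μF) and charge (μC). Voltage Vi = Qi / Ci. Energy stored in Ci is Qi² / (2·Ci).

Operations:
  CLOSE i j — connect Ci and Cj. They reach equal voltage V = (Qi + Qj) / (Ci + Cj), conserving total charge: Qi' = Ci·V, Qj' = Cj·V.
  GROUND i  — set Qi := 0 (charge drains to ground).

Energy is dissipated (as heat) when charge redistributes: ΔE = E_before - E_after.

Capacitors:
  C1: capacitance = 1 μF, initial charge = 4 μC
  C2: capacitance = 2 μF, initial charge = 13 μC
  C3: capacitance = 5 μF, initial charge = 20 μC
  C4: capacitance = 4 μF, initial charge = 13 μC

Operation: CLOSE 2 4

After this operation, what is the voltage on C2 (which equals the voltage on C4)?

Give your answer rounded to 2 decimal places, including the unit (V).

Answer: 4.33 V

Derivation:
Initial: C1(1μF, Q=4μC, V=4.00V), C2(2μF, Q=13μC, V=6.50V), C3(5μF, Q=20μC, V=4.00V), C4(4μF, Q=13μC, V=3.25V)
Op 1: CLOSE 2-4: Q_total=26.00, C_total=6.00, V=4.33; Q2=8.67, Q4=17.33; dissipated=7.042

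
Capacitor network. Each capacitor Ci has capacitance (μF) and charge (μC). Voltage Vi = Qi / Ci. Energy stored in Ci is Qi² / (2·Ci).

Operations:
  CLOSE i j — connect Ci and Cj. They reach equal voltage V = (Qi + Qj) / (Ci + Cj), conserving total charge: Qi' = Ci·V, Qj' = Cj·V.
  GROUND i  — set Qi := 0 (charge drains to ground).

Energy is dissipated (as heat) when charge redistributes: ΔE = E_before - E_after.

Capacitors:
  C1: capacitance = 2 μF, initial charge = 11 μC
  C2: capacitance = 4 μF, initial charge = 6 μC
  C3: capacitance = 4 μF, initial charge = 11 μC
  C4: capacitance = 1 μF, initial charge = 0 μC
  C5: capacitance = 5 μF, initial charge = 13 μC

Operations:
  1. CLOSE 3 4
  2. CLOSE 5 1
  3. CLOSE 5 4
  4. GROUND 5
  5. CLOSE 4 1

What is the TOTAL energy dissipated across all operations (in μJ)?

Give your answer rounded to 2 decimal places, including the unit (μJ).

Answer: 35.66 μJ

Derivation:
Initial: C1(2μF, Q=11μC, V=5.50V), C2(4μF, Q=6μC, V=1.50V), C3(4μF, Q=11μC, V=2.75V), C4(1μF, Q=0μC, V=0.00V), C5(5μF, Q=13μC, V=2.60V)
Op 1: CLOSE 3-4: Q_total=11.00, C_total=5.00, V=2.20; Q3=8.80, Q4=2.20; dissipated=3.025
Op 2: CLOSE 5-1: Q_total=24.00, C_total=7.00, V=3.43; Q5=17.14, Q1=6.86; dissipated=6.007
Op 3: CLOSE 5-4: Q_total=19.34, C_total=6.00, V=3.22; Q5=16.12, Q4=3.22; dissipated=0.629
Op 4: GROUND 5: Q5=0; energy lost=25.982
Op 5: CLOSE 4-1: Q_total=10.08, C_total=3.00, V=3.36; Q4=3.36, Q1=6.72; dissipated=0.014
Total dissipated: 35.657 μJ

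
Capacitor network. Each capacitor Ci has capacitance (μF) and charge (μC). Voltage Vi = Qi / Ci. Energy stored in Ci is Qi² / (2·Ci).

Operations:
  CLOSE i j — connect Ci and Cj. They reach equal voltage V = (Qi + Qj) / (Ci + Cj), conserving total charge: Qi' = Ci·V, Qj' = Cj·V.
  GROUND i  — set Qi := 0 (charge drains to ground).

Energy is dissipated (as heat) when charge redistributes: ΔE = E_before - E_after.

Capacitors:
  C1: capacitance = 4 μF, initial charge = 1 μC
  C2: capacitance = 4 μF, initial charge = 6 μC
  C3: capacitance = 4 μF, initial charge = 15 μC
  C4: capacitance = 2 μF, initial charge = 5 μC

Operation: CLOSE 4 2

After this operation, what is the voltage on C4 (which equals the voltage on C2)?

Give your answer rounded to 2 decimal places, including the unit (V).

Initial: C1(4μF, Q=1μC, V=0.25V), C2(4μF, Q=6μC, V=1.50V), C3(4μF, Q=15μC, V=3.75V), C4(2μF, Q=5μC, V=2.50V)
Op 1: CLOSE 4-2: Q_total=11.00, C_total=6.00, V=1.83; Q4=3.67, Q2=7.33; dissipated=0.667

Answer: 1.83 V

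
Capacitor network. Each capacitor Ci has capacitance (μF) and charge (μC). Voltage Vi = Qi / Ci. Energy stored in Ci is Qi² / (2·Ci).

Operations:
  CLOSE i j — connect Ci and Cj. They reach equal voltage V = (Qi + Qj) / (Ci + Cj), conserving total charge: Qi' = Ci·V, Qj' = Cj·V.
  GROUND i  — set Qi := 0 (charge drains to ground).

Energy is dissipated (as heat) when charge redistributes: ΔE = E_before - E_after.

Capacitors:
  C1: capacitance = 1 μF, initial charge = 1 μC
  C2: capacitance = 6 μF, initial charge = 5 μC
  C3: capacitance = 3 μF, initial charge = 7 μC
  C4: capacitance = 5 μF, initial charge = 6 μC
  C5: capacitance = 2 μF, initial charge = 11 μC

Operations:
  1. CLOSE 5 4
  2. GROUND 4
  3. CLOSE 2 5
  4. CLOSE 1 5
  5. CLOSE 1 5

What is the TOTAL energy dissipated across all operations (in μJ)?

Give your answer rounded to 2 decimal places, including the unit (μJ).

Initial: C1(1μF, Q=1μC, V=1.00V), C2(6μF, Q=5μC, V=0.83V), C3(3μF, Q=7μC, V=2.33V), C4(5μF, Q=6μC, V=1.20V), C5(2μF, Q=11μC, V=5.50V)
Op 1: CLOSE 5-4: Q_total=17.00, C_total=7.00, V=2.43; Q5=4.86, Q4=12.14; dissipated=13.207
Op 2: GROUND 4: Q4=0; energy lost=14.745
Op 3: CLOSE 2-5: Q_total=9.86, C_total=8.00, V=1.23; Q2=7.39, Q5=2.46; dissipated=1.909
Op 4: CLOSE 1-5: Q_total=3.46, C_total=3.00, V=1.15; Q1=1.15, Q5=2.31; dissipated=0.018
Op 5: CLOSE 1-5: Q_total=3.46, C_total=3.00, V=1.15; Q1=1.15, Q5=2.31; dissipated=0.000
Total dissipated: 29.879 μJ

Answer: 29.88 μJ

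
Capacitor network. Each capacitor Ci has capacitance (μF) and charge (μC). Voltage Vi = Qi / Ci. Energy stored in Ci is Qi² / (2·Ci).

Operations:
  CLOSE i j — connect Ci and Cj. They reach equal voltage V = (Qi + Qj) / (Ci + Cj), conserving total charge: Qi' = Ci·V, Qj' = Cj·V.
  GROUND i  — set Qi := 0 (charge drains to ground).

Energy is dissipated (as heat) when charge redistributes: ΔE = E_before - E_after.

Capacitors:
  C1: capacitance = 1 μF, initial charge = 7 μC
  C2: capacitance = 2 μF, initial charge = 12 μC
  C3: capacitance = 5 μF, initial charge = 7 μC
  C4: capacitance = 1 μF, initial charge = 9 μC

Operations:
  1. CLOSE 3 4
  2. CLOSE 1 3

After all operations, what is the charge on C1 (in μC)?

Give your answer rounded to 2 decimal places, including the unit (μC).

Initial: C1(1μF, Q=7μC, V=7.00V), C2(2μF, Q=12μC, V=6.00V), C3(5μF, Q=7μC, V=1.40V), C4(1μF, Q=9μC, V=9.00V)
Op 1: CLOSE 3-4: Q_total=16.00, C_total=6.00, V=2.67; Q3=13.33, Q4=2.67; dissipated=24.067
Op 2: CLOSE 1-3: Q_total=20.33, C_total=6.00, V=3.39; Q1=3.39, Q3=16.94; dissipated=7.824
Final charges: Q1=3.39, Q2=12.00, Q3=16.94, Q4=2.67

Answer: 3.39 μC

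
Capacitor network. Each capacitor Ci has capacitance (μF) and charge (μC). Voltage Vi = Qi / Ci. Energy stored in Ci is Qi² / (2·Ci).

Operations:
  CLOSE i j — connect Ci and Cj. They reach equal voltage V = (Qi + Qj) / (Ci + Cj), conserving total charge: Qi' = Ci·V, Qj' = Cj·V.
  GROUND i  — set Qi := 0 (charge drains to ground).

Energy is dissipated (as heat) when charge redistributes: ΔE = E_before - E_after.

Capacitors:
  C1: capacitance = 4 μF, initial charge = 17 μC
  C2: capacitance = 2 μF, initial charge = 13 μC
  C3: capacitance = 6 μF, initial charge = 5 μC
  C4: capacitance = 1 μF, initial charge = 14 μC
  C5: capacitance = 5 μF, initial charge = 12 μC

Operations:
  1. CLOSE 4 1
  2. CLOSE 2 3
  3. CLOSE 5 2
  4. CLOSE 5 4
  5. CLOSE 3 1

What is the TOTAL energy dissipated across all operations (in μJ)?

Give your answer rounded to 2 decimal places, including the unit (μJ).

Initial: C1(4μF, Q=17μC, V=4.25V), C2(2μF, Q=13μC, V=6.50V), C3(6μF, Q=5μC, V=0.83V), C4(1μF, Q=14μC, V=14.00V), C5(5μF, Q=12μC, V=2.40V)
Op 1: CLOSE 4-1: Q_total=31.00, C_total=5.00, V=6.20; Q4=6.20, Q1=24.80; dissipated=38.025
Op 2: CLOSE 2-3: Q_total=18.00, C_total=8.00, V=2.25; Q2=4.50, Q3=13.50; dissipated=24.083
Op 3: CLOSE 5-2: Q_total=16.50, C_total=7.00, V=2.36; Q5=11.79, Q2=4.71; dissipated=0.016
Op 4: CLOSE 5-4: Q_total=17.99, C_total=6.00, V=3.00; Q5=14.99, Q4=3.00; dissipated=6.153
Op 5: CLOSE 3-1: Q_total=38.30, C_total=10.00, V=3.83; Q3=22.98, Q1=15.32; dissipated=18.723
Total dissipated: 87.001 μJ

Answer: 87.00 μJ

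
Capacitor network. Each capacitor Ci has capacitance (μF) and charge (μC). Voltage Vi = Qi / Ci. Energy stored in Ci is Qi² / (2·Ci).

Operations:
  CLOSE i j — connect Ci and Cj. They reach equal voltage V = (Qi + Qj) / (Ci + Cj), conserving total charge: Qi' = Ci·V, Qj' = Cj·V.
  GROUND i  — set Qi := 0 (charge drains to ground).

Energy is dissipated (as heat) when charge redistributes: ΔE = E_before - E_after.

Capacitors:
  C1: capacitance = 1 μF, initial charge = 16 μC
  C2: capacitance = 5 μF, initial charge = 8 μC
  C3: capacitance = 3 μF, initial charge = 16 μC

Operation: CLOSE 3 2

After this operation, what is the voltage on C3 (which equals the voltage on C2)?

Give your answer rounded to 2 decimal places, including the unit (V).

Answer: 3.00 V

Derivation:
Initial: C1(1μF, Q=16μC, V=16.00V), C2(5μF, Q=8μC, V=1.60V), C3(3μF, Q=16μC, V=5.33V)
Op 1: CLOSE 3-2: Q_total=24.00, C_total=8.00, V=3.00; Q3=9.00, Q2=15.00; dissipated=13.067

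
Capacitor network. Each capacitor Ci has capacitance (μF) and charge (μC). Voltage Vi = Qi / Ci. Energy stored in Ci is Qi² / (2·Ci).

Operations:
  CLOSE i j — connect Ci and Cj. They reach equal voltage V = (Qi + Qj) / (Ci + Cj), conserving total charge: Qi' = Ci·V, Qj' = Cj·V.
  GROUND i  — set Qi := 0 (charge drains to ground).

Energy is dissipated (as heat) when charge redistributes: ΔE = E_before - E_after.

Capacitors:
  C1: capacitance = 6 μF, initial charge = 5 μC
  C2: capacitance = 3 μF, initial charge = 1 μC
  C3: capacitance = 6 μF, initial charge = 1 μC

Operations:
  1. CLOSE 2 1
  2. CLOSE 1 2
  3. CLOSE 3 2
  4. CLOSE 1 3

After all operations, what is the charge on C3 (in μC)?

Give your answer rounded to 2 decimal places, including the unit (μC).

Answer: 3.00 μC

Derivation:
Initial: C1(6μF, Q=5μC, V=0.83V), C2(3μF, Q=1μC, V=0.33V), C3(6μF, Q=1μC, V=0.17V)
Op 1: CLOSE 2-1: Q_total=6.00, C_total=9.00, V=0.67; Q2=2.00, Q1=4.00; dissipated=0.250
Op 2: CLOSE 1-2: Q_total=6.00, C_total=9.00, V=0.67; Q1=4.00, Q2=2.00; dissipated=0.000
Op 3: CLOSE 3-2: Q_total=3.00, C_total=9.00, V=0.33; Q3=2.00, Q2=1.00; dissipated=0.250
Op 4: CLOSE 1-3: Q_total=6.00, C_total=12.00, V=0.50; Q1=3.00, Q3=3.00; dissipated=0.167
Final charges: Q1=3.00, Q2=1.00, Q3=3.00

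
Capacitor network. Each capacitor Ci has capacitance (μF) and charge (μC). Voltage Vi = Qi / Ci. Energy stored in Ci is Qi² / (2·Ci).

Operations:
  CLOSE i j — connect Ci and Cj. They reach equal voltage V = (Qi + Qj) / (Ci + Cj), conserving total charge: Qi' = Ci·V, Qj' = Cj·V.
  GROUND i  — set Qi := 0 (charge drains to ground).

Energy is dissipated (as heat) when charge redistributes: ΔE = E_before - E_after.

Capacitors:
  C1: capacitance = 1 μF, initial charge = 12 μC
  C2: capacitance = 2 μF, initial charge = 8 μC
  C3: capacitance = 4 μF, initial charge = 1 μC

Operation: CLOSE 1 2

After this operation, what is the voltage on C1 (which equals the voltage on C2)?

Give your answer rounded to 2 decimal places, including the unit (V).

Initial: C1(1μF, Q=12μC, V=12.00V), C2(2μF, Q=8μC, V=4.00V), C3(4μF, Q=1μC, V=0.25V)
Op 1: CLOSE 1-2: Q_total=20.00, C_total=3.00, V=6.67; Q1=6.67, Q2=13.33; dissipated=21.333

Answer: 6.67 V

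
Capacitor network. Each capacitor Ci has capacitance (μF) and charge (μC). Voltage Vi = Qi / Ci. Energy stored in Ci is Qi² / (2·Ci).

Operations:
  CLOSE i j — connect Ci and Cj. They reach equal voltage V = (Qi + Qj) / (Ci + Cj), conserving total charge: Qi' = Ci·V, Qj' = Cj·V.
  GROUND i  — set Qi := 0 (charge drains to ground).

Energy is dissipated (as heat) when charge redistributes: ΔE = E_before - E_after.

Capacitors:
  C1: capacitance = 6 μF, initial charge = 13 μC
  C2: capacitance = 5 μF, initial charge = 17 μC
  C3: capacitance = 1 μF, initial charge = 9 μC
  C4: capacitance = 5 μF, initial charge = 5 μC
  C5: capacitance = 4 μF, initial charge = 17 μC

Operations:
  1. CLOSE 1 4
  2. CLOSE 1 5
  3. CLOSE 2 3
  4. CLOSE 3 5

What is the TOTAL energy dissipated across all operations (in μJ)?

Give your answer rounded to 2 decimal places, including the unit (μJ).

Answer: 24.21 μJ

Derivation:
Initial: C1(6μF, Q=13μC, V=2.17V), C2(5μF, Q=17μC, V=3.40V), C3(1μF, Q=9μC, V=9.00V), C4(5μF, Q=5μC, V=1.00V), C5(4μF, Q=17μC, V=4.25V)
Op 1: CLOSE 1-4: Q_total=18.00, C_total=11.00, V=1.64; Q1=9.82, Q4=8.18; dissipated=1.856
Op 2: CLOSE 1-5: Q_total=26.82, C_total=10.00, V=2.68; Q1=16.09, Q5=10.73; dissipated=8.197
Op 3: CLOSE 2-3: Q_total=26.00, C_total=6.00, V=4.33; Q2=21.67, Q3=4.33; dissipated=13.067
Op 4: CLOSE 3-5: Q_total=15.06, C_total=5.00, V=3.01; Q3=3.01, Q5=12.05; dissipated=1.091
Total dissipated: 24.211 μJ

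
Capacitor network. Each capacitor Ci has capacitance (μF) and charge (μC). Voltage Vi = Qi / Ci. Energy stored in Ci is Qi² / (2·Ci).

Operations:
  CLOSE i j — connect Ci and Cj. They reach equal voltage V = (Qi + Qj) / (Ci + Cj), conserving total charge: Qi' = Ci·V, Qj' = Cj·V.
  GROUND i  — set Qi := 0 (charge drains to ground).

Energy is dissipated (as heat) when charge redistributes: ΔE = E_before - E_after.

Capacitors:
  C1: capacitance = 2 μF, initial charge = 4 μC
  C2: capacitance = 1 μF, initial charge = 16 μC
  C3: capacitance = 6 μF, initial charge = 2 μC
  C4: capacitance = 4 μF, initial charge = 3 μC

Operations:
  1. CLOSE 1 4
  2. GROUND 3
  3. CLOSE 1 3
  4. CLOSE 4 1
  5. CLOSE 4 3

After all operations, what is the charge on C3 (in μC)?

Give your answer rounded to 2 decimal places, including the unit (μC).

Answer: 3.15 μC

Derivation:
Initial: C1(2μF, Q=4μC, V=2.00V), C2(1μF, Q=16μC, V=16.00V), C3(6μF, Q=2μC, V=0.33V), C4(4μF, Q=3μC, V=0.75V)
Op 1: CLOSE 1-4: Q_total=7.00, C_total=6.00, V=1.17; Q1=2.33, Q4=4.67; dissipated=1.042
Op 2: GROUND 3: Q3=0; energy lost=0.333
Op 3: CLOSE 1-3: Q_total=2.33, C_total=8.00, V=0.29; Q1=0.58, Q3=1.75; dissipated=1.021
Op 4: CLOSE 4-1: Q_total=5.25, C_total=6.00, V=0.88; Q4=3.50, Q1=1.75; dissipated=0.510
Op 5: CLOSE 4-3: Q_total=5.25, C_total=10.00, V=0.53; Q4=2.10, Q3=3.15; dissipated=0.408
Final charges: Q1=1.75, Q2=16.00, Q3=3.15, Q4=2.10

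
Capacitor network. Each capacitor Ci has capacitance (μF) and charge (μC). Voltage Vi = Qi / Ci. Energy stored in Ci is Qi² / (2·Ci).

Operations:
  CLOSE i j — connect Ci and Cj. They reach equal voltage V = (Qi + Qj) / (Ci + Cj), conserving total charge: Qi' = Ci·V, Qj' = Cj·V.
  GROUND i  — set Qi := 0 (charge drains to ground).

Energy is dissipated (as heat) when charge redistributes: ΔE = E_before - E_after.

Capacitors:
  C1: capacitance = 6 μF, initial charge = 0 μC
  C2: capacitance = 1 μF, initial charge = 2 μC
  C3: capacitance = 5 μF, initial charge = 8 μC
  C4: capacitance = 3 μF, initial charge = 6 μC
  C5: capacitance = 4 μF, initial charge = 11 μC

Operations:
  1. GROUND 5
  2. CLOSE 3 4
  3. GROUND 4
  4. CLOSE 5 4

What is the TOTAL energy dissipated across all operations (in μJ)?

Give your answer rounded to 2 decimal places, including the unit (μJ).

Answer: 19.87 μJ

Derivation:
Initial: C1(6μF, Q=0μC, V=0.00V), C2(1μF, Q=2μC, V=2.00V), C3(5μF, Q=8μC, V=1.60V), C4(3μF, Q=6μC, V=2.00V), C5(4μF, Q=11μC, V=2.75V)
Op 1: GROUND 5: Q5=0; energy lost=15.125
Op 2: CLOSE 3-4: Q_total=14.00, C_total=8.00, V=1.75; Q3=8.75, Q4=5.25; dissipated=0.150
Op 3: GROUND 4: Q4=0; energy lost=4.594
Op 4: CLOSE 5-4: Q_total=0.00, C_total=7.00, V=0.00; Q5=0.00, Q4=0.00; dissipated=0.000
Total dissipated: 19.869 μJ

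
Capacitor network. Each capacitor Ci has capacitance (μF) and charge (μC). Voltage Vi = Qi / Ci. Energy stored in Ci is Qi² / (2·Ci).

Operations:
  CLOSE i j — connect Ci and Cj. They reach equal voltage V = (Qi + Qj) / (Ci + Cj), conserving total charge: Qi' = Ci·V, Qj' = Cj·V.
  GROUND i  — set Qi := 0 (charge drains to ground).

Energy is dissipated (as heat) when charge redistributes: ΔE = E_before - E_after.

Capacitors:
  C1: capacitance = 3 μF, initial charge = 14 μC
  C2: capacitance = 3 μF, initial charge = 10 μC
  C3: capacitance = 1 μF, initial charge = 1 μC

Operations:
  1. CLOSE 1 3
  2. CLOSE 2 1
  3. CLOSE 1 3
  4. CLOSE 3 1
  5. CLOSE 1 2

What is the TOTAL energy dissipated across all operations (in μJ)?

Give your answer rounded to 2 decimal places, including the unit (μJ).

Initial: C1(3μF, Q=14μC, V=4.67V), C2(3μF, Q=10μC, V=3.33V), C3(1μF, Q=1μC, V=1.00V)
Op 1: CLOSE 1-3: Q_total=15.00, C_total=4.00, V=3.75; Q1=11.25, Q3=3.75; dissipated=5.042
Op 2: CLOSE 2-1: Q_total=21.25, C_total=6.00, V=3.54; Q2=10.62, Q1=10.62; dissipated=0.130
Op 3: CLOSE 1-3: Q_total=14.38, C_total=4.00, V=3.59; Q1=10.78, Q3=3.59; dissipated=0.016
Op 4: CLOSE 3-1: Q_total=14.38, C_total=4.00, V=3.59; Q3=3.59, Q1=10.78; dissipated=0.000
Op 5: CLOSE 1-2: Q_total=21.41, C_total=6.00, V=3.57; Q1=10.70, Q2=10.70; dissipated=0.002
Total dissipated: 5.190 μJ

Answer: 5.19 μJ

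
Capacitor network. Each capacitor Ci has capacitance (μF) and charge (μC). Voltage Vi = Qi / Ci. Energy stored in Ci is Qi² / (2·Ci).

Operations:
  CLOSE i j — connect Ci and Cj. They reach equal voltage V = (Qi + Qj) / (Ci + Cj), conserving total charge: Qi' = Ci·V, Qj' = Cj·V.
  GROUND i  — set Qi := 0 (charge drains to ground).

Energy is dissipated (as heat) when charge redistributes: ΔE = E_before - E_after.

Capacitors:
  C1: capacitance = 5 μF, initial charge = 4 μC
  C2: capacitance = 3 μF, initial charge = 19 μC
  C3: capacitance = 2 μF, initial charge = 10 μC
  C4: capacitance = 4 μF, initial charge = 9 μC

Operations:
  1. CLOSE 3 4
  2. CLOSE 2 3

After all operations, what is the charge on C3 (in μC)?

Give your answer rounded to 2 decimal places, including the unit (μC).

Initial: C1(5μF, Q=4μC, V=0.80V), C2(3μF, Q=19μC, V=6.33V), C3(2μF, Q=10μC, V=5.00V), C4(4μF, Q=9μC, V=2.25V)
Op 1: CLOSE 3-4: Q_total=19.00, C_total=6.00, V=3.17; Q3=6.33, Q4=12.67; dissipated=5.042
Op 2: CLOSE 2-3: Q_total=25.33, C_total=5.00, V=5.07; Q2=15.20, Q3=10.13; dissipated=6.017
Final charges: Q1=4.00, Q2=15.20, Q3=10.13, Q4=12.67

Answer: 10.13 μC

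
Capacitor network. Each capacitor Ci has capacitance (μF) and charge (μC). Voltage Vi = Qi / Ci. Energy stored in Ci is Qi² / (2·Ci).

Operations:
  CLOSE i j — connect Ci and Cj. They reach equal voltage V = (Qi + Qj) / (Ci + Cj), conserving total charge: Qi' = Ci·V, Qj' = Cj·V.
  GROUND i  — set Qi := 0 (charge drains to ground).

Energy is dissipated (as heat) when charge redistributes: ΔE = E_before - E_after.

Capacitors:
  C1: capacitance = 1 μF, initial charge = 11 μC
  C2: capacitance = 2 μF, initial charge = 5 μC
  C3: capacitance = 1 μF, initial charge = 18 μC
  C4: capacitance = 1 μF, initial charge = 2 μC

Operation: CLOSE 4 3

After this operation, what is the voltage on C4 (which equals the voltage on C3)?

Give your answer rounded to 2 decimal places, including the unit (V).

Answer: 10.00 V

Derivation:
Initial: C1(1μF, Q=11μC, V=11.00V), C2(2μF, Q=5μC, V=2.50V), C3(1μF, Q=18μC, V=18.00V), C4(1μF, Q=2μC, V=2.00V)
Op 1: CLOSE 4-3: Q_total=20.00, C_total=2.00, V=10.00; Q4=10.00, Q3=10.00; dissipated=64.000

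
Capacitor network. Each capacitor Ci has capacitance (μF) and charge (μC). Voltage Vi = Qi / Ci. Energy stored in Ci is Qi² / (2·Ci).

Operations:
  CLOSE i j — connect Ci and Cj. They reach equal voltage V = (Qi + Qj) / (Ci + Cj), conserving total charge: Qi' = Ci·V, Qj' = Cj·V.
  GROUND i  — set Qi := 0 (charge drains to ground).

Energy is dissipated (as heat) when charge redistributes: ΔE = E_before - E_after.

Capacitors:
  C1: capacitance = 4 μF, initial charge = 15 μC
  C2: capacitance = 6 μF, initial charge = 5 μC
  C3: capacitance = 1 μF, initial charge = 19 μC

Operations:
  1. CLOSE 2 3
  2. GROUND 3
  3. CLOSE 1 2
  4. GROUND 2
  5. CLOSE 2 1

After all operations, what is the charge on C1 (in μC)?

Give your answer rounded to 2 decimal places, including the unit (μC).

Answer: 5.69 μC

Derivation:
Initial: C1(4μF, Q=15μC, V=3.75V), C2(6μF, Q=5μC, V=0.83V), C3(1μF, Q=19μC, V=19.00V)
Op 1: CLOSE 2-3: Q_total=24.00, C_total=7.00, V=3.43; Q2=20.57, Q3=3.43; dissipated=141.440
Op 2: GROUND 3: Q3=0; energy lost=5.878
Op 3: CLOSE 1-2: Q_total=35.57, C_total=10.00, V=3.56; Q1=14.23, Q2=21.34; dissipated=0.124
Op 4: GROUND 2: Q2=0; energy lost=37.960
Op 5: CLOSE 2-1: Q_total=14.23, C_total=10.00, V=1.42; Q2=8.54, Q1=5.69; dissipated=15.184
Final charges: Q1=5.69, Q2=8.54, Q3=0.00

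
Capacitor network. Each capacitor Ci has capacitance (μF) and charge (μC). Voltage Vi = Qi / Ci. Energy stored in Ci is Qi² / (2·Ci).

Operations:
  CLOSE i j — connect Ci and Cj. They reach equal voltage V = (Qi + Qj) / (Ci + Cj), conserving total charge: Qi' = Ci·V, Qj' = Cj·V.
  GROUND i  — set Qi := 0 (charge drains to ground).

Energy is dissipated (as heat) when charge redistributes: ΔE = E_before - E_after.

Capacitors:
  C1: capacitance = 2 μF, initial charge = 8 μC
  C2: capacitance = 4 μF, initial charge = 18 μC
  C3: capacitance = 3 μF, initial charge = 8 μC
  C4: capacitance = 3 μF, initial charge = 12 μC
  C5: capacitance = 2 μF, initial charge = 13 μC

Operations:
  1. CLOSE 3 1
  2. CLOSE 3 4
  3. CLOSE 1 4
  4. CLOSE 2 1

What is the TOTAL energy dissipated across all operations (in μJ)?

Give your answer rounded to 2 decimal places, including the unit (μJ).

Initial: C1(2μF, Q=8μC, V=4.00V), C2(4μF, Q=18μC, V=4.50V), C3(3μF, Q=8μC, V=2.67V), C4(3μF, Q=12μC, V=4.00V), C5(2μF, Q=13μC, V=6.50V)
Op 1: CLOSE 3-1: Q_total=16.00, C_total=5.00, V=3.20; Q3=9.60, Q1=6.40; dissipated=1.067
Op 2: CLOSE 3-4: Q_total=21.60, C_total=6.00, V=3.60; Q3=10.80, Q4=10.80; dissipated=0.480
Op 3: CLOSE 1-4: Q_total=17.20, C_total=5.00, V=3.44; Q1=6.88, Q4=10.32; dissipated=0.096
Op 4: CLOSE 2-1: Q_total=24.88, C_total=6.00, V=4.15; Q2=16.59, Q1=8.29; dissipated=0.749
Total dissipated: 2.392 μJ

Answer: 2.39 μJ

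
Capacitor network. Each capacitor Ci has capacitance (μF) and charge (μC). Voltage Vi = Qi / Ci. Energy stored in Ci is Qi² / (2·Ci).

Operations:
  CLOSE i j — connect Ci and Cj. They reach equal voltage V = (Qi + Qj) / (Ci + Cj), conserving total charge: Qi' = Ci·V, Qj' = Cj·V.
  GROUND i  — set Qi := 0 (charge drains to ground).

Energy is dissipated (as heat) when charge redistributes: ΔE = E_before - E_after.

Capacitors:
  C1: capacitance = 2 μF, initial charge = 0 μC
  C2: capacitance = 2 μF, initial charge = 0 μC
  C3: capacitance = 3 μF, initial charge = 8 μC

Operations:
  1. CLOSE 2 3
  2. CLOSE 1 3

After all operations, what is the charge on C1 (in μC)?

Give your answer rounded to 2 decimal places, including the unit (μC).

Initial: C1(2μF, Q=0μC, V=0.00V), C2(2μF, Q=0μC, V=0.00V), C3(3μF, Q=8μC, V=2.67V)
Op 1: CLOSE 2-3: Q_total=8.00, C_total=5.00, V=1.60; Q2=3.20, Q3=4.80; dissipated=4.267
Op 2: CLOSE 1-3: Q_total=4.80, C_total=5.00, V=0.96; Q1=1.92, Q3=2.88; dissipated=1.536
Final charges: Q1=1.92, Q2=3.20, Q3=2.88

Answer: 1.92 μC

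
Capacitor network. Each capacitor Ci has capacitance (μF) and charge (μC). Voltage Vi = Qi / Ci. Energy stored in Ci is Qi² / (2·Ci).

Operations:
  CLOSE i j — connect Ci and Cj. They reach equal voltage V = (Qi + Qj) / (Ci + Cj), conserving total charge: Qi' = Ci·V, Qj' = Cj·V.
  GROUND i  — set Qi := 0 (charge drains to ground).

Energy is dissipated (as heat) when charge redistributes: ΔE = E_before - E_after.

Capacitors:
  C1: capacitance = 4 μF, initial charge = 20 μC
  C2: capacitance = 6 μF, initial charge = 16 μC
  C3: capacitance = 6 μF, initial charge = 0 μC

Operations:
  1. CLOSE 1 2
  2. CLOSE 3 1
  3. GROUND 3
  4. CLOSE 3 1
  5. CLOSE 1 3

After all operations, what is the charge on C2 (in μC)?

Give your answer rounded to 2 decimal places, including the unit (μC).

Initial: C1(4μF, Q=20μC, V=5.00V), C2(6μF, Q=16μC, V=2.67V), C3(6μF, Q=0μC, V=0.00V)
Op 1: CLOSE 1-2: Q_total=36.00, C_total=10.00, V=3.60; Q1=14.40, Q2=21.60; dissipated=6.533
Op 2: CLOSE 3-1: Q_total=14.40, C_total=10.00, V=1.44; Q3=8.64, Q1=5.76; dissipated=15.552
Op 3: GROUND 3: Q3=0; energy lost=6.221
Op 4: CLOSE 3-1: Q_total=5.76, C_total=10.00, V=0.58; Q3=3.46, Q1=2.30; dissipated=2.488
Op 5: CLOSE 1-3: Q_total=5.76, C_total=10.00, V=0.58; Q1=2.30, Q3=3.46; dissipated=0.000
Final charges: Q1=2.30, Q2=21.60, Q3=3.46

Answer: 21.60 μC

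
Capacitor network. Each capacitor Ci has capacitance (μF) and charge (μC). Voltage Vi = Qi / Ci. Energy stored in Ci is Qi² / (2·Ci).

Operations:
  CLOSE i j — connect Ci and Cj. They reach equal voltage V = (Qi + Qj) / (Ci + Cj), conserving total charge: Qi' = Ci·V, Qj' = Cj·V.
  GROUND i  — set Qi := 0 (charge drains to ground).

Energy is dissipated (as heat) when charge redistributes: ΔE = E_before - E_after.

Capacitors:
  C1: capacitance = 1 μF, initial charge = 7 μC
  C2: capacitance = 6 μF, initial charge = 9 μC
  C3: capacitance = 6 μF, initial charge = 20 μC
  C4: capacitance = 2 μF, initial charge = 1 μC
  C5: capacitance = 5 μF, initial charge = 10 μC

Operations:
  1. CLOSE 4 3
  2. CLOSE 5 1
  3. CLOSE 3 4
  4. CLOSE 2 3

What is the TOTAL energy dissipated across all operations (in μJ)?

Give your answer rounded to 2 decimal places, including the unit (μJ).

Initial: C1(1μF, Q=7μC, V=7.00V), C2(6μF, Q=9μC, V=1.50V), C3(6μF, Q=20μC, V=3.33V), C4(2μF, Q=1μC, V=0.50V), C5(5μF, Q=10μC, V=2.00V)
Op 1: CLOSE 4-3: Q_total=21.00, C_total=8.00, V=2.62; Q4=5.25, Q3=15.75; dissipated=6.021
Op 2: CLOSE 5-1: Q_total=17.00, C_total=6.00, V=2.83; Q5=14.17, Q1=2.83; dissipated=10.417
Op 3: CLOSE 3-4: Q_total=21.00, C_total=8.00, V=2.62; Q3=15.75, Q4=5.25; dissipated=0.000
Op 4: CLOSE 2-3: Q_total=24.75, C_total=12.00, V=2.06; Q2=12.38, Q3=12.38; dissipated=1.898
Total dissipated: 18.336 μJ

Answer: 18.34 μJ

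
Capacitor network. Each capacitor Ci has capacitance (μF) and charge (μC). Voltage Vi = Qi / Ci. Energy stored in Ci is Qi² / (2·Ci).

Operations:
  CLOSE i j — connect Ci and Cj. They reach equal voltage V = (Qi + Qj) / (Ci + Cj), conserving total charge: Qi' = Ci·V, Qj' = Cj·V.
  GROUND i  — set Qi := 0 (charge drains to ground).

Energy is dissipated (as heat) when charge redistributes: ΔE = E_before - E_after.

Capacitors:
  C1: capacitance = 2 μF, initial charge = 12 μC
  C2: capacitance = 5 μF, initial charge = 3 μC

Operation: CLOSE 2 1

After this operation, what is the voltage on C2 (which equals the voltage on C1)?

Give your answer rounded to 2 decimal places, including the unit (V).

Initial: C1(2μF, Q=12μC, V=6.00V), C2(5μF, Q=3μC, V=0.60V)
Op 1: CLOSE 2-1: Q_total=15.00, C_total=7.00, V=2.14; Q2=10.71, Q1=4.29; dissipated=20.829

Answer: 2.14 V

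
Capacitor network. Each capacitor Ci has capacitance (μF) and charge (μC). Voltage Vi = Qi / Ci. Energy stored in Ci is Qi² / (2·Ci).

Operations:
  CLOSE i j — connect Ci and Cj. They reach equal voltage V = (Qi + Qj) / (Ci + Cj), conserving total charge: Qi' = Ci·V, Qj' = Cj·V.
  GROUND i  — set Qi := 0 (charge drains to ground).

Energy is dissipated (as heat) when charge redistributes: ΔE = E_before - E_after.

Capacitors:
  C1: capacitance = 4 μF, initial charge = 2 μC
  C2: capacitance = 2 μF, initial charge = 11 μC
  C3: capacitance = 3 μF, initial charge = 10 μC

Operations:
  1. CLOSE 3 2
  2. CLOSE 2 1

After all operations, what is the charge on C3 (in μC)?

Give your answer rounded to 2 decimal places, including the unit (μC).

Initial: C1(4μF, Q=2μC, V=0.50V), C2(2μF, Q=11μC, V=5.50V), C3(3μF, Q=10μC, V=3.33V)
Op 1: CLOSE 3-2: Q_total=21.00, C_total=5.00, V=4.20; Q3=12.60, Q2=8.40; dissipated=2.817
Op 2: CLOSE 2-1: Q_total=10.40, C_total=6.00, V=1.73; Q2=3.47, Q1=6.93; dissipated=9.127
Final charges: Q1=6.93, Q2=3.47, Q3=12.60

Answer: 12.60 μC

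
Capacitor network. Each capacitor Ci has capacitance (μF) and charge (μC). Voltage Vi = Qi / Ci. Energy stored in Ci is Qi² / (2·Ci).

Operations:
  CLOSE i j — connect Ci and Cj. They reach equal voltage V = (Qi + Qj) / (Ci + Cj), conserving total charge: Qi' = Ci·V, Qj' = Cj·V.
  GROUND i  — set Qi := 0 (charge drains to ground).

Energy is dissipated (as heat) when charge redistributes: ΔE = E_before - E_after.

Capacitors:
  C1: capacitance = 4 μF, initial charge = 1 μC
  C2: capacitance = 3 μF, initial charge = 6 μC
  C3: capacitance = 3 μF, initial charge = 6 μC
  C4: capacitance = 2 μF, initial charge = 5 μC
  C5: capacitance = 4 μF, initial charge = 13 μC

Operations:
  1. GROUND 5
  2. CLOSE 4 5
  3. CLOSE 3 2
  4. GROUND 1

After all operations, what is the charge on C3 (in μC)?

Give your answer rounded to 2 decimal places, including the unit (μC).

Initial: C1(4μF, Q=1μC, V=0.25V), C2(3μF, Q=6μC, V=2.00V), C3(3μF, Q=6μC, V=2.00V), C4(2μF, Q=5μC, V=2.50V), C5(4μF, Q=13μC, V=3.25V)
Op 1: GROUND 5: Q5=0; energy lost=21.125
Op 2: CLOSE 4-5: Q_total=5.00, C_total=6.00, V=0.83; Q4=1.67, Q5=3.33; dissipated=4.167
Op 3: CLOSE 3-2: Q_total=12.00, C_total=6.00, V=2.00; Q3=6.00, Q2=6.00; dissipated=0.000
Op 4: GROUND 1: Q1=0; energy lost=0.125
Final charges: Q1=0.00, Q2=6.00, Q3=6.00, Q4=1.67, Q5=3.33

Answer: 6.00 μC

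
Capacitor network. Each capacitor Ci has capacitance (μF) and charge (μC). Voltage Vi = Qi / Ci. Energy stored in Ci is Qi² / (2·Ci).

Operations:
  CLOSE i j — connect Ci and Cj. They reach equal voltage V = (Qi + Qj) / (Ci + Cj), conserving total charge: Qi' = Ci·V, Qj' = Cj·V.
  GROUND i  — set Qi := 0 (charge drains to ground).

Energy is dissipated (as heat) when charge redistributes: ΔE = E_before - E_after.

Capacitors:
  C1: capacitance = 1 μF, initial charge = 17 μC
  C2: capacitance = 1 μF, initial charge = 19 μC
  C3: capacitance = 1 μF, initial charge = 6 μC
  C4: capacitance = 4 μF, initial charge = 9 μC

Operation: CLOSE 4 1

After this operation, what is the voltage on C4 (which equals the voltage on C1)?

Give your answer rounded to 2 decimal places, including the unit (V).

Answer: 5.20 V

Derivation:
Initial: C1(1μF, Q=17μC, V=17.00V), C2(1μF, Q=19μC, V=19.00V), C3(1μF, Q=6μC, V=6.00V), C4(4μF, Q=9μC, V=2.25V)
Op 1: CLOSE 4-1: Q_total=26.00, C_total=5.00, V=5.20; Q4=20.80, Q1=5.20; dissipated=87.025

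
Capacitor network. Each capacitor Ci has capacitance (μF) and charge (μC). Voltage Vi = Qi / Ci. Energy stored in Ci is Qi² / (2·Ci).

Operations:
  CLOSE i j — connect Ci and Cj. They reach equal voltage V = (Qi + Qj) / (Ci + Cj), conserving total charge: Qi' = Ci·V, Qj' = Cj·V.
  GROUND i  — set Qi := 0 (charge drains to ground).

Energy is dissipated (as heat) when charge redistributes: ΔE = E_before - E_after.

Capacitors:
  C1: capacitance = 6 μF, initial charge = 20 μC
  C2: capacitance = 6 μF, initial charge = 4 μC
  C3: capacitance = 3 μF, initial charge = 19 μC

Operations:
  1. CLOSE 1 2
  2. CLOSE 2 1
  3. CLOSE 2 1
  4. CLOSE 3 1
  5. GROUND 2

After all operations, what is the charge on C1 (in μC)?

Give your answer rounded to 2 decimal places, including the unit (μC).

Answer: 20.67 μC

Derivation:
Initial: C1(6μF, Q=20μC, V=3.33V), C2(6μF, Q=4μC, V=0.67V), C3(3μF, Q=19μC, V=6.33V)
Op 1: CLOSE 1-2: Q_total=24.00, C_total=12.00, V=2.00; Q1=12.00, Q2=12.00; dissipated=10.667
Op 2: CLOSE 2-1: Q_total=24.00, C_total=12.00, V=2.00; Q2=12.00, Q1=12.00; dissipated=0.000
Op 3: CLOSE 2-1: Q_total=24.00, C_total=12.00, V=2.00; Q2=12.00, Q1=12.00; dissipated=0.000
Op 4: CLOSE 3-1: Q_total=31.00, C_total=9.00, V=3.44; Q3=10.33, Q1=20.67; dissipated=18.778
Op 5: GROUND 2: Q2=0; energy lost=12.000
Final charges: Q1=20.67, Q2=0.00, Q3=10.33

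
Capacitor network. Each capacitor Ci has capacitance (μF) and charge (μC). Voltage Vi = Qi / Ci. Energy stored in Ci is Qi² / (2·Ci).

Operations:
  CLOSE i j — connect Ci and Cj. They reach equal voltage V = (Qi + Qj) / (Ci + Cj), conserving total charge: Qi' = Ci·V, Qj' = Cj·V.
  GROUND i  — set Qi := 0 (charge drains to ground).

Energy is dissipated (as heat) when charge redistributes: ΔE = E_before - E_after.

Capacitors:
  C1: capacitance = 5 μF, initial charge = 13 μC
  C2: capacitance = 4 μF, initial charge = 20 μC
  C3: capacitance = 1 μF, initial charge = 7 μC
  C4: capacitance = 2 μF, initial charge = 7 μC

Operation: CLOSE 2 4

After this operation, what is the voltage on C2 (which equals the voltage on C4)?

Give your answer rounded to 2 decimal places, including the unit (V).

Initial: C1(5μF, Q=13μC, V=2.60V), C2(4μF, Q=20μC, V=5.00V), C3(1μF, Q=7μC, V=7.00V), C4(2μF, Q=7μC, V=3.50V)
Op 1: CLOSE 2-4: Q_total=27.00, C_total=6.00, V=4.50; Q2=18.00, Q4=9.00; dissipated=1.500

Answer: 4.50 V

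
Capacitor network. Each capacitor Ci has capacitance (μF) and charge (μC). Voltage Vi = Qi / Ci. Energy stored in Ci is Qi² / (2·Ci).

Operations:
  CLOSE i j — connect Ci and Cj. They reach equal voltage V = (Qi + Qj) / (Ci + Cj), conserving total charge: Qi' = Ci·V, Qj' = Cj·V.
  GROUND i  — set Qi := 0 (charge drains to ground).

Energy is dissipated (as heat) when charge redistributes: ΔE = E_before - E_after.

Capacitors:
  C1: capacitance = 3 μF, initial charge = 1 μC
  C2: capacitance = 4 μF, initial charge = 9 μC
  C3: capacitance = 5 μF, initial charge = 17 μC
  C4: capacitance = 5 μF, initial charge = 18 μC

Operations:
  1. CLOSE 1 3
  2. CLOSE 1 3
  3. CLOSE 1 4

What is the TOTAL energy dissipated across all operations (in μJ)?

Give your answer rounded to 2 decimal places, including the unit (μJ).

Initial: C1(3μF, Q=1μC, V=0.33V), C2(4μF, Q=9μC, V=2.25V), C3(5μF, Q=17μC, V=3.40V), C4(5μF, Q=18μC, V=3.60V)
Op 1: CLOSE 1-3: Q_total=18.00, C_total=8.00, V=2.25; Q1=6.75, Q3=11.25; dissipated=8.817
Op 2: CLOSE 1-3: Q_total=18.00, C_total=8.00, V=2.25; Q1=6.75, Q3=11.25; dissipated=0.000
Op 3: CLOSE 1-4: Q_total=24.75, C_total=8.00, V=3.09; Q1=9.28, Q4=15.47; dissipated=1.709
Total dissipated: 10.525 μJ

Answer: 10.53 μJ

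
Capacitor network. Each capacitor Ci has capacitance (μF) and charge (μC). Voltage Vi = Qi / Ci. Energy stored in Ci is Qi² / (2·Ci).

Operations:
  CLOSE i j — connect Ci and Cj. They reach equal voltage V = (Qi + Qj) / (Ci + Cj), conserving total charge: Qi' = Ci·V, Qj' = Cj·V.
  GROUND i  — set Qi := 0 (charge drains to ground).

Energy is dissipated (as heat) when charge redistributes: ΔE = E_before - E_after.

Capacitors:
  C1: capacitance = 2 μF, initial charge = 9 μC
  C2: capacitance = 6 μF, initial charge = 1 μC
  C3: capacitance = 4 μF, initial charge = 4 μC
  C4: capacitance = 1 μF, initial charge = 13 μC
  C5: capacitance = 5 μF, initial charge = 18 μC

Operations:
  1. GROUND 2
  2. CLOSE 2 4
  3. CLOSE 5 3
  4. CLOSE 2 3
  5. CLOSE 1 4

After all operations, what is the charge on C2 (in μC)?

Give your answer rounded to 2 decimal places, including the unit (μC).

Initial: C1(2μF, Q=9μC, V=4.50V), C2(6μF, Q=1μC, V=0.17V), C3(4μF, Q=4μC, V=1.00V), C4(1μF, Q=13μC, V=13.00V), C5(5μF, Q=18μC, V=3.60V)
Op 1: GROUND 2: Q2=0; energy lost=0.083
Op 2: CLOSE 2-4: Q_total=13.00, C_total=7.00, V=1.86; Q2=11.14, Q4=1.86; dissipated=72.429
Op 3: CLOSE 5-3: Q_total=22.00, C_total=9.00, V=2.44; Q5=12.22, Q3=9.78; dissipated=7.511
Op 4: CLOSE 2-3: Q_total=20.92, C_total=10.00, V=2.09; Q2=12.55, Q3=8.37; dissipated=0.414
Op 5: CLOSE 1-4: Q_total=10.86, C_total=3.00, V=3.62; Q1=7.24, Q4=3.62; dissipated=2.328
Final charges: Q1=7.24, Q2=12.55, Q3=8.37, Q4=3.62, Q5=12.22

Answer: 12.55 μC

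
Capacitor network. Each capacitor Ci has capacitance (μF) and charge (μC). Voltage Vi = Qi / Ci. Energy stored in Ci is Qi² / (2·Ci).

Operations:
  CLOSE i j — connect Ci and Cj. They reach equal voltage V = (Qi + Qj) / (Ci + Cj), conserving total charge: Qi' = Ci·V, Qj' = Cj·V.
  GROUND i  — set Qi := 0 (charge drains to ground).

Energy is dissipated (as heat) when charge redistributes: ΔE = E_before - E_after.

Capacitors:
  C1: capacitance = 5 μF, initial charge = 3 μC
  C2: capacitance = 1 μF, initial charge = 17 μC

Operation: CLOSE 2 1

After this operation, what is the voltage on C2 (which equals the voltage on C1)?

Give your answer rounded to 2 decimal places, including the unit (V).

Initial: C1(5μF, Q=3μC, V=0.60V), C2(1μF, Q=17μC, V=17.00V)
Op 1: CLOSE 2-1: Q_total=20.00, C_total=6.00, V=3.33; Q2=3.33, Q1=16.67; dissipated=112.067

Answer: 3.33 V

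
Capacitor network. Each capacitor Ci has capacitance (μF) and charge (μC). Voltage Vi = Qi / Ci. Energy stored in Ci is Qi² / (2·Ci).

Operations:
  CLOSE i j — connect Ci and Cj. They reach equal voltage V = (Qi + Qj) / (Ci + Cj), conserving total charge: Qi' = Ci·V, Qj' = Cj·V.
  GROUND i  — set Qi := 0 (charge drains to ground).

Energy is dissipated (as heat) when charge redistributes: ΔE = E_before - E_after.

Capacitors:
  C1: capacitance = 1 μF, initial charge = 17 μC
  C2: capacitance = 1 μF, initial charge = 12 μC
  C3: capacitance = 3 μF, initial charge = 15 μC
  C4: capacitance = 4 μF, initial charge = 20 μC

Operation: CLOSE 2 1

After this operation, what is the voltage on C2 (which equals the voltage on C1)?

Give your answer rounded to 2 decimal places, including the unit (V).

Answer: 14.50 V

Derivation:
Initial: C1(1μF, Q=17μC, V=17.00V), C2(1μF, Q=12μC, V=12.00V), C3(3μF, Q=15μC, V=5.00V), C4(4μF, Q=20μC, V=5.00V)
Op 1: CLOSE 2-1: Q_total=29.00, C_total=2.00, V=14.50; Q2=14.50, Q1=14.50; dissipated=6.250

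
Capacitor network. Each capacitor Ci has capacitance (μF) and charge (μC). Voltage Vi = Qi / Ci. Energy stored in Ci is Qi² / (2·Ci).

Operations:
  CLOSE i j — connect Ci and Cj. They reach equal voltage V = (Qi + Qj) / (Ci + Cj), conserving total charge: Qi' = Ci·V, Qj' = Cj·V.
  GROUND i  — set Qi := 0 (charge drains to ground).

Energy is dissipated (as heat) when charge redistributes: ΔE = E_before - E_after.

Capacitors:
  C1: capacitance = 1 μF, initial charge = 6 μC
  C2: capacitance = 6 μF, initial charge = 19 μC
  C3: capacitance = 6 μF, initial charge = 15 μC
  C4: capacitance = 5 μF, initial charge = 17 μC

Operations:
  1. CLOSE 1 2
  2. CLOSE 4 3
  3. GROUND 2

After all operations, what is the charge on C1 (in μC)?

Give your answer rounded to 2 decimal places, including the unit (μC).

Answer: 3.57 μC

Derivation:
Initial: C1(1μF, Q=6μC, V=6.00V), C2(6μF, Q=19μC, V=3.17V), C3(6μF, Q=15μC, V=2.50V), C4(5μF, Q=17μC, V=3.40V)
Op 1: CLOSE 1-2: Q_total=25.00, C_total=7.00, V=3.57; Q1=3.57, Q2=21.43; dissipated=3.440
Op 2: CLOSE 4-3: Q_total=32.00, C_total=11.00, V=2.91; Q4=14.55, Q3=17.45; dissipated=1.105
Op 3: GROUND 2: Q2=0; energy lost=38.265
Final charges: Q1=3.57, Q2=0.00, Q3=17.45, Q4=14.55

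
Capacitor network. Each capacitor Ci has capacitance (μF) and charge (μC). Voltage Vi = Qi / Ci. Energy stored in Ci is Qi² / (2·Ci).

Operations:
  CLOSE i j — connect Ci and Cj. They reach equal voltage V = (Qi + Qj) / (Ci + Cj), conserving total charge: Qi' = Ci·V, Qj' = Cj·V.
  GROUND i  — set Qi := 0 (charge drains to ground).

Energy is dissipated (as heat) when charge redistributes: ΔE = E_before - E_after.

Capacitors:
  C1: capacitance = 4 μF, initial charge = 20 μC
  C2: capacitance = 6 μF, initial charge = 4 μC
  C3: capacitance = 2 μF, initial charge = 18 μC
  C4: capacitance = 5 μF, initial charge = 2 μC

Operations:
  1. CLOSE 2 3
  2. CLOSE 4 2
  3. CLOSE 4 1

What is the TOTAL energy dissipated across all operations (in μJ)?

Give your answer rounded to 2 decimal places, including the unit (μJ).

Initial: C1(4μF, Q=20μC, V=5.00V), C2(6μF, Q=4μC, V=0.67V), C3(2μF, Q=18μC, V=9.00V), C4(5μF, Q=2μC, V=0.40V)
Op 1: CLOSE 2-3: Q_total=22.00, C_total=8.00, V=2.75; Q2=16.50, Q3=5.50; dissipated=52.083
Op 2: CLOSE 4-2: Q_total=18.50, C_total=11.00, V=1.68; Q4=8.41, Q2=10.09; dissipated=7.531
Op 3: CLOSE 4-1: Q_total=28.41, C_total=9.00, V=3.16; Q4=15.78, Q1=12.63; dissipated=12.234
Total dissipated: 71.848 μJ

Answer: 71.85 μJ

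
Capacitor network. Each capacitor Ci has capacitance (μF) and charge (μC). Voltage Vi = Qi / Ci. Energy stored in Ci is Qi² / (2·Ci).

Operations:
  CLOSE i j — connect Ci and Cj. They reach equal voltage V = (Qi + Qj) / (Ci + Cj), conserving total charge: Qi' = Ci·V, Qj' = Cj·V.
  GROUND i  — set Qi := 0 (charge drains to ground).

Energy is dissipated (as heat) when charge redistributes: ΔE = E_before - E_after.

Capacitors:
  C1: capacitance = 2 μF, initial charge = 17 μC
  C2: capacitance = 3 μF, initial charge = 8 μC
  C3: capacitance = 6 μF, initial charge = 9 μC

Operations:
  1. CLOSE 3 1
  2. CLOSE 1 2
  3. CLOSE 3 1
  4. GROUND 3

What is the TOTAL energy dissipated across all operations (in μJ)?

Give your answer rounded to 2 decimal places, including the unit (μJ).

Answer: 67.05 μJ

Derivation:
Initial: C1(2μF, Q=17μC, V=8.50V), C2(3μF, Q=8μC, V=2.67V), C3(6μF, Q=9μC, V=1.50V)
Op 1: CLOSE 3-1: Q_total=26.00, C_total=8.00, V=3.25; Q3=19.50, Q1=6.50; dissipated=36.750
Op 2: CLOSE 1-2: Q_total=14.50, C_total=5.00, V=2.90; Q1=5.80, Q2=8.70; dissipated=0.204
Op 3: CLOSE 3-1: Q_total=25.30, C_total=8.00, V=3.16; Q3=18.98, Q1=6.33; dissipated=0.092
Op 4: GROUND 3: Q3=0; energy lost=30.004
Total dissipated: 67.050 μJ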